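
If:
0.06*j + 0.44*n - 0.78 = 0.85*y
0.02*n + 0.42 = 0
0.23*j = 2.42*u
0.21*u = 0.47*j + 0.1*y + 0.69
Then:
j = 1.07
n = -21.00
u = 0.10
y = -11.71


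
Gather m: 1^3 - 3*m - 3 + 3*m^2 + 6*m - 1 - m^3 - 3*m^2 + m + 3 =-m^3 + 4*m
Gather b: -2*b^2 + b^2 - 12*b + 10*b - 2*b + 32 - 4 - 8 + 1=-b^2 - 4*b + 21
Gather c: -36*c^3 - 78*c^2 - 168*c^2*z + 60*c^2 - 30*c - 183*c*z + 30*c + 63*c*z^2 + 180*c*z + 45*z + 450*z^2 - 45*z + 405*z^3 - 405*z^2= -36*c^3 + c^2*(-168*z - 18) + c*(63*z^2 - 3*z) + 405*z^3 + 45*z^2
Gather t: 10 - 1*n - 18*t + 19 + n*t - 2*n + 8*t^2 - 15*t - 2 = -3*n + 8*t^2 + t*(n - 33) + 27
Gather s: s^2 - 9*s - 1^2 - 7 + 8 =s^2 - 9*s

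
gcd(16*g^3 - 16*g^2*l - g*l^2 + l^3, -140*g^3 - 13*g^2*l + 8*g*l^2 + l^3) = 4*g - l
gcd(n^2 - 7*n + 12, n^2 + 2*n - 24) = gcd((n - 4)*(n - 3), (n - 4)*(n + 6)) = n - 4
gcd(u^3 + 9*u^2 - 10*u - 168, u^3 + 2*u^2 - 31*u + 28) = u^2 + 3*u - 28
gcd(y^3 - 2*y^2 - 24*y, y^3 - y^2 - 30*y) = y^2 - 6*y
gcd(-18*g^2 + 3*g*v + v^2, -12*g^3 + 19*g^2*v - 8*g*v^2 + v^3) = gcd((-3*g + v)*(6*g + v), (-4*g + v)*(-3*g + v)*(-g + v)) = -3*g + v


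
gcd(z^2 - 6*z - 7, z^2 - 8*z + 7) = z - 7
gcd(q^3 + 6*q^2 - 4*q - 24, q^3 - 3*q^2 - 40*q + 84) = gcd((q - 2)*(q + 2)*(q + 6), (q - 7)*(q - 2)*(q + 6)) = q^2 + 4*q - 12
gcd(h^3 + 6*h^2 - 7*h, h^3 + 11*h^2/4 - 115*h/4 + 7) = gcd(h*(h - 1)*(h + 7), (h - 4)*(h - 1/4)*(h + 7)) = h + 7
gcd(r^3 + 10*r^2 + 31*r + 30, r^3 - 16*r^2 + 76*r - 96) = 1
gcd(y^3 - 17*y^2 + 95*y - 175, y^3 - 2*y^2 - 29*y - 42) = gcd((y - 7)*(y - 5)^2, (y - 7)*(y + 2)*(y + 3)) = y - 7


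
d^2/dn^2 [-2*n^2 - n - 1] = -4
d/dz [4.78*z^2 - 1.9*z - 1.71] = 9.56*z - 1.9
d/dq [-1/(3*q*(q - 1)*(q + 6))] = (q*(q - 1) + q*(q + 6) + (q - 1)*(q + 6))/(3*q^2*(q - 1)^2*(q + 6)^2)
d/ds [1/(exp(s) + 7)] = -exp(s)/(exp(s) + 7)^2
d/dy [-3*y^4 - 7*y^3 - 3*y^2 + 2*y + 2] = -12*y^3 - 21*y^2 - 6*y + 2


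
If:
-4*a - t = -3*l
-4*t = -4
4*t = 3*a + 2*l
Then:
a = 10/17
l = 19/17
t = 1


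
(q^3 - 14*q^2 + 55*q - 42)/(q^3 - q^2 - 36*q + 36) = (q - 7)/(q + 6)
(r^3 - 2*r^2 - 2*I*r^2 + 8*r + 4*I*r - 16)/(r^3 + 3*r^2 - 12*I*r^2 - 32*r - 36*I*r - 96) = (r^2 + 2*r*(-1 + I) - 4*I)/(r^2 + r*(3 - 8*I) - 24*I)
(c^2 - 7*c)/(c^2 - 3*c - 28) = c/(c + 4)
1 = 1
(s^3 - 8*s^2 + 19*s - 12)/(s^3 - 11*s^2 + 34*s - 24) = (s - 3)/(s - 6)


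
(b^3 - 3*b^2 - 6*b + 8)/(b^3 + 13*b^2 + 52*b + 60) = (b^2 - 5*b + 4)/(b^2 + 11*b + 30)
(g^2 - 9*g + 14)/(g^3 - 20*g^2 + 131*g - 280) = (g - 2)/(g^2 - 13*g + 40)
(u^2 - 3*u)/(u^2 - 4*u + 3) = u/(u - 1)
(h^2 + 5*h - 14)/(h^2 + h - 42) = (h - 2)/(h - 6)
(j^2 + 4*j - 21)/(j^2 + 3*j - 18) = (j + 7)/(j + 6)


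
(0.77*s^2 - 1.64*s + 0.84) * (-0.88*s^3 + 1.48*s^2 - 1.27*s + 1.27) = -0.6776*s^5 + 2.5828*s^4 - 4.1443*s^3 + 4.3039*s^2 - 3.1496*s + 1.0668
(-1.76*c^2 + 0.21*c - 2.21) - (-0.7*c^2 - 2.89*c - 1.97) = -1.06*c^2 + 3.1*c - 0.24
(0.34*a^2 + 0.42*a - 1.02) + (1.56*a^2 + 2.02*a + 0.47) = 1.9*a^2 + 2.44*a - 0.55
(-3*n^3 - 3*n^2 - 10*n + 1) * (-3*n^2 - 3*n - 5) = 9*n^5 + 18*n^4 + 54*n^3 + 42*n^2 + 47*n - 5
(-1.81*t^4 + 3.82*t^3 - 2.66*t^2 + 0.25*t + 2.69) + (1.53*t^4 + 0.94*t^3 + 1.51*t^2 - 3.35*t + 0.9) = -0.28*t^4 + 4.76*t^3 - 1.15*t^2 - 3.1*t + 3.59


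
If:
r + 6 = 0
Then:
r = -6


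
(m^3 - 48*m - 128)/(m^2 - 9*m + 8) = (m^2 + 8*m + 16)/(m - 1)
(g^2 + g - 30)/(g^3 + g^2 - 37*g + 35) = (g + 6)/(g^2 + 6*g - 7)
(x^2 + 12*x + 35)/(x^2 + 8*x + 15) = (x + 7)/(x + 3)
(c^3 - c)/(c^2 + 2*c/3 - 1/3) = 3*c*(c - 1)/(3*c - 1)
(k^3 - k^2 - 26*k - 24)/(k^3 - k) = (k^2 - 2*k - 24)/(k*(k - 1))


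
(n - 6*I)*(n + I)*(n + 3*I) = n^3 - 2*I*n^2 + 21*n + 18*I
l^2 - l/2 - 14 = (l - 4)*(l + 7/2)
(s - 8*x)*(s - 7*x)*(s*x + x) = s^3*x - 15*s^2*x^2 + s^2*x + 56*s*x^3 - 15*s*x^2 + 56*x^3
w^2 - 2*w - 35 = (w - 7)*(w + 5)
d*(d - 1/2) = d^2 - d/2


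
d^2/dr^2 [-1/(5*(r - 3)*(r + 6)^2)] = 2*(-3*(r - 3)^2 - 2*(r - 3)*(r + 6) - (r + 6)^2)/(5*(r - 3)^3*(r + 6)^4)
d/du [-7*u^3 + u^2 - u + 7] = -21*u^2 + 2*u - 1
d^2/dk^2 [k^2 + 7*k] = 2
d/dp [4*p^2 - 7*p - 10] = 8*p - 7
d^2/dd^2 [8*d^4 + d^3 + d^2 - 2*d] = 96*d^2 + 6*d + 2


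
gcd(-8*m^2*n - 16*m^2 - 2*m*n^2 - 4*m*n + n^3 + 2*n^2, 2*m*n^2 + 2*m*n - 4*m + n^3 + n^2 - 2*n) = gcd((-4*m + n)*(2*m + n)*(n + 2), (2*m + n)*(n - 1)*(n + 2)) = 2*m*n + 4*m + n^2 + 2*n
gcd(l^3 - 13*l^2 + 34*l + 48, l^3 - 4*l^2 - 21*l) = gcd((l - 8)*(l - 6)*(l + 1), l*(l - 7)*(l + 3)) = 1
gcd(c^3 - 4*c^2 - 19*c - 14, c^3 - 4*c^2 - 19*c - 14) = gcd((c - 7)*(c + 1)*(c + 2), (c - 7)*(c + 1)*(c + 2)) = c^3 - 4*c^2 - 19*c - 14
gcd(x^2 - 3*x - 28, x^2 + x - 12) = x + 4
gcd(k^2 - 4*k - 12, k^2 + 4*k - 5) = 1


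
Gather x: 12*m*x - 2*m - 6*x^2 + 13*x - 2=-2*m - 6*x^2 + x*(12*m + 13) - 2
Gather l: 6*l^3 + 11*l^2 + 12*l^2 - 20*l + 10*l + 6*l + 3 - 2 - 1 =6*l^3 + 23*l^2 - 4*l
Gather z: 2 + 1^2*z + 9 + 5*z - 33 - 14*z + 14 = -8*z - 8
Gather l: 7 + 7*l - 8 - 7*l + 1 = 0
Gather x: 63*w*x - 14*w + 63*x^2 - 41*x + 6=-14*w + 63*x^2 + x*(63*w - 41) + 6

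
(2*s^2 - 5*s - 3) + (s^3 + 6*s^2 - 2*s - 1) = s^3 + 8*s^2 - 7*s - 4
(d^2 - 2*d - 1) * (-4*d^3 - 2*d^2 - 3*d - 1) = -4*d^5 + 6*d^4 + 5*d^3 + 7*d^2 + 5*d + 1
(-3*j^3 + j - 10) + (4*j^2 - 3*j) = -3*j^3 + 4*j^2 - 2*j - 10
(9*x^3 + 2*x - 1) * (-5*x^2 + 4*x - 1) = -45*x^5 + 36*x^4 - 19*x^3 + 13*x^2 - 6*x + 1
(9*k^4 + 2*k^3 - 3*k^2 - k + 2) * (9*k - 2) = 81*k^5 - 31*k^3 - 3*k^2 + 20*k - 4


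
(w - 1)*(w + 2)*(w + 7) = w^3 + 8*w^2 + 5*w - 14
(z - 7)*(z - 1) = z^2 - 8*z + 7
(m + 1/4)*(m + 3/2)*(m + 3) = m^3 + 19*m^2/4 + 45*m/8 + 9/8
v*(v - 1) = v^2 - v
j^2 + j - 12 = (j - 3)*(j + 4)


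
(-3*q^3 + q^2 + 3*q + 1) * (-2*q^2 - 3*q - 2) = 6*q^5 + 7*q^4 - 3*q^3 - 13*q^2 - 9*q - 2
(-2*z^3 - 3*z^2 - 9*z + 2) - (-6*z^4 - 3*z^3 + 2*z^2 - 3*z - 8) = 6*z^4 + z^3 - 5*z^2 - 6*z + 10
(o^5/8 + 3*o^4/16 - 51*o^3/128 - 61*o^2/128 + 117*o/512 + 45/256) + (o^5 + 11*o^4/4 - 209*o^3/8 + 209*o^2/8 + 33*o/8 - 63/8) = 9*o^5/8 + 47*o^4/16 - 3395*o^3/128 + 3283*o^2/128 + 2229*o/512 - 1971/256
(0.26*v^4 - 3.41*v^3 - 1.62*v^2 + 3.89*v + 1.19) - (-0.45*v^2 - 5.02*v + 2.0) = 0.26*v^4 - 3.41*v^3 - 1.17*v^2 + 8.91*v - 0.81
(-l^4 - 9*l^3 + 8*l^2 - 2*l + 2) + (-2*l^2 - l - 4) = -l^4 - 9*l^3 + 6*l^2 - 3*l - 2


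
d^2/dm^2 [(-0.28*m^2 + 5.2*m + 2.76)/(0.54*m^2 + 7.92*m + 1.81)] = (5.427648*m^3 + 6.47092799999999*m^2 + 40.328928*m + 189.933784)/(0.157464*m^6 + 6.928416*m^5 + 103.200156*m^4 + 543.239136*m^3 + 345.911634*m^2 + 77.840136*m + 5.929741)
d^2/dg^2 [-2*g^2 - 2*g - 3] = -4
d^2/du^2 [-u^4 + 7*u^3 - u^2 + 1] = -12*u^2 + 42*u - 2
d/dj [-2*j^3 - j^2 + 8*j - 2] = -6*j^2 - 2*j + 8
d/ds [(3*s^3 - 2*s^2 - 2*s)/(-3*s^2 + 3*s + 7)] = (-9*s^4 + 18*s^3 + 51*s^2 - 28*s - 14)/(9*s^4 - 18*s^3 - 33*s^2 + 42*s + 49)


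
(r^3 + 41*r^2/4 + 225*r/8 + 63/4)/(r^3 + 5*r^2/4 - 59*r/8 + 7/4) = (4*r^2 + 27*r + 18)/(4*r^2 - 9*r + 2)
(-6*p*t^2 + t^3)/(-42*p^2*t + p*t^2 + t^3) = t/(7*p + t)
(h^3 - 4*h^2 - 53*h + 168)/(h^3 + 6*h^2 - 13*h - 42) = (h - 8)/(h + 2)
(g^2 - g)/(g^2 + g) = (g - 1)/(g + 1)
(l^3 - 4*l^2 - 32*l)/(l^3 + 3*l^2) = (l^2 - 4*l - 32)/(l*(l + 3))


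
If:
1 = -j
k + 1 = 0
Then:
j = -1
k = -1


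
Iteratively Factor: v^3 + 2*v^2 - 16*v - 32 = (v + 2)*(v^2 - 16) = (v - 4)*(v + 2)*(v + 4)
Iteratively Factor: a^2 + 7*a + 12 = (a + 3)*(a + 4)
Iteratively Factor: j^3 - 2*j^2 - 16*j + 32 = (j + 4)*(j^2 - 6*j + 8) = (j - 4)*(j + 4)*(j - 2)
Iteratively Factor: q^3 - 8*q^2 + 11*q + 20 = (q - 4)*(q^2 - 4*q - 5) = (q - 4)*(q + 1)*(q - 5)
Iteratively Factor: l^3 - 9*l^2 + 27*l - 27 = (l - 3)*(l^2 - 6*l + 9) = (l - 3)^2*(l - 3)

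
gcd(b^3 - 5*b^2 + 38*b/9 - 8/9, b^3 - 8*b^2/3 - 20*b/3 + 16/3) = b^2 - 14*b/3 + 8/3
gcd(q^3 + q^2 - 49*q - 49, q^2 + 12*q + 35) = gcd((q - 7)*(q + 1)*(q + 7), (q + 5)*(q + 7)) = q + 7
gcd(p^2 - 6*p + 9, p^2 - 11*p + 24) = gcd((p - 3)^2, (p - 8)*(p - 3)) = p - 3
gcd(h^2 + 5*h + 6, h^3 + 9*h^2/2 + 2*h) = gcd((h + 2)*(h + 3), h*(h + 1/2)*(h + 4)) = 1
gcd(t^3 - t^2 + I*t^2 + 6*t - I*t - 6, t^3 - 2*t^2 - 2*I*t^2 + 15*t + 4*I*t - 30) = t + 3*I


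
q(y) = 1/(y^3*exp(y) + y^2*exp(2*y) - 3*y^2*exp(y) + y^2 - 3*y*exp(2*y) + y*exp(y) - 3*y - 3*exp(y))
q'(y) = (-y^3*exp(y) - 2*y^2*exp(2*y) + 4*y*exp(2*y) + 5*y*exp(y) - 2*y + 3*exp(2*y) + 2*exp(y) + 3)/(y^3*exp(y) + y^2*exp(2*y) - 3*y^2*exp(y) + y^2 - 3*y*exp(2*y) + y*exp(y) - 3*y - 3*exp(y))^2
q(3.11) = 0.01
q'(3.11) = -0.06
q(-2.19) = 0.12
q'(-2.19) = 0.11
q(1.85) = -0.01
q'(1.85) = 0.01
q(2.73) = -0.00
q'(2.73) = -0.01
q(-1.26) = 0.37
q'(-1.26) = 0.62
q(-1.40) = 0.30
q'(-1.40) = 0.44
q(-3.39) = 0.05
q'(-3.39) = 0.03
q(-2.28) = 0.11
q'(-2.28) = 0.10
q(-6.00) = 0.02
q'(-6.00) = 0.01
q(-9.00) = 0.01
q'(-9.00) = 0.00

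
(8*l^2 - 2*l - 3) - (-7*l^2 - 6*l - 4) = 15*l^2 + 4*l + 1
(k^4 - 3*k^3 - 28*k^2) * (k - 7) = k^5 - 10*k^4 - 7*k^3 + 196*k^2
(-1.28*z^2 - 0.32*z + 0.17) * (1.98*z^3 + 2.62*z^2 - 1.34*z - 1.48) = -2.5344*z^5 - 3.9872*z^4 + 1.2134*z^3 + 2.7686*z^2 + 0.2458*z - 0.2516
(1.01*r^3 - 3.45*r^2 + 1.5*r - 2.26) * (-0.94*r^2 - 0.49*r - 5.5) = -0.9494*r^5 + 2.7481*r^4 - 5.2745*r^3 + 20.3644*r^2 - 7.1426*r + 12.43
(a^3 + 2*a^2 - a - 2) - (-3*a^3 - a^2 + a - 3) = 4*a^3 + 3*a^2 - 2*a + 1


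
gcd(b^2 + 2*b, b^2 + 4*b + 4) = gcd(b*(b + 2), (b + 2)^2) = b + 2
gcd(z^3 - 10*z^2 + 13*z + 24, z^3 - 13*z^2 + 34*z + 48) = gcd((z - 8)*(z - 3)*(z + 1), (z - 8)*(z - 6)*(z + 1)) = z^2 - 7*z - 8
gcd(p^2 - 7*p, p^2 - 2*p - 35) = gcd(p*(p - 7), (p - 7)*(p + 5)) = p - 7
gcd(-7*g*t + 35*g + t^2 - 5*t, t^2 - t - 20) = t - 5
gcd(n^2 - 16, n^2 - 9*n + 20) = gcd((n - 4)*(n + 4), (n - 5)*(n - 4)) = n - 4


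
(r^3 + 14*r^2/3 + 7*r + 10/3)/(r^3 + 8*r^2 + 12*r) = (3*r^2 + 8*r + 5)/(3*r*(r + 6))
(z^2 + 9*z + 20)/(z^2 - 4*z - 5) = (z^2 + 9*z + 20)/(z^2 - 4*z - 5)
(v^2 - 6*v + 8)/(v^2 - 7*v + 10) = (v - 4)/(v - 5)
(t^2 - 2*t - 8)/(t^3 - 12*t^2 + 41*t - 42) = (t^2 - 2*t - 8)/(t^3 - 12*t^2 + 41*t - 42)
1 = 1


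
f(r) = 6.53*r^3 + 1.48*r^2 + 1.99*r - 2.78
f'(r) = 19.59*r^2 + 2.96*r + 1.99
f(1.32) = 17.44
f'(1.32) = 40.03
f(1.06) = 8.77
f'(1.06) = 27.14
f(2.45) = 107.01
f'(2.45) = 126.83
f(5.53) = 1157.79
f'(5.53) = 617.44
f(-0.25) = -3.29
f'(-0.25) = 2.47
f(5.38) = 1067.62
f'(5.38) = 584.94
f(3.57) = 320.30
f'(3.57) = 262.23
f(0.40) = -1.33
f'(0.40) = 6.31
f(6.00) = 1472.92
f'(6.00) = 724.99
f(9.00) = 4895.38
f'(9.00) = 1615.42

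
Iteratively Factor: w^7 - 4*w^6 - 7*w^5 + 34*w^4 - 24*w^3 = (w + 3)*(w^6 - 7*w^5 + 14*w^4 - 8*w^3) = w*(w + 3)*(w^5 - 7*w^4 + 14*w^3 - 8*w^2) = w*(w - 4)*(w + 3)*(w^4 - 3*w^3 + 2*w^2) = w*(w - 4)*(w - 2)*(w + 3)*(w^3 - w^2) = w^2*(w - 4)*(w - 2)*(w + 3)*(w^2 - w) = w^2*(w - 4)*(w - 2)*(w - 1)*(w + 3)*(w)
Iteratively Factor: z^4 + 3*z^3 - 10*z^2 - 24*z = (z + 2)*(z^3 + z^2 - 12*z) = z*(z + 2)*(z^2 + z - 12) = z*(z + 2)*(z + 4)*(z - 3)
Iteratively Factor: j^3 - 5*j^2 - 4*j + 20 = (j + 2)*(j^2 - 7*j + 10) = (j - 2)*(j + 2)*(j - 5)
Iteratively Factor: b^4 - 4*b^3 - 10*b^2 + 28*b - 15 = (b + 3)*(b^3 - 7*b^2 + 11*b - 5) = (b - 1)*(b + 3)*(b^2 - 6*b + 5) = (b - 1)^2*(b + 3)*(b - 5)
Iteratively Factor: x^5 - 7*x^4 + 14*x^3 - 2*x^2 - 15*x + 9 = (x - 1)*(x^4 - 6*x^3 + 8*x^2 + 6*x - 9) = (x - 3)*(x - 1)*(x^3 - 3*x^2 - x + 3) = (x - 3)*(x - 1)*(x + 1)*(x^2 - 4*x + 3) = (x - 3)*(x - 1)^2*(x + 1)*(x - 3)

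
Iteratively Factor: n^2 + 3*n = (n + 3)*(n)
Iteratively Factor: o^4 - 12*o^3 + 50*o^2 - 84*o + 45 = (o - 3)*(o^3 - 9*o^2 + 23*o - 15) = (o - 3)*(o - 1)*(o^2 - 8*o + 15) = (o - 3)^2*(o - 1)*(o - 5)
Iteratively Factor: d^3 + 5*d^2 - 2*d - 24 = (d + 4)*(d^2 + d - 6) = (d - 2)*(d + 4)*(d + 3)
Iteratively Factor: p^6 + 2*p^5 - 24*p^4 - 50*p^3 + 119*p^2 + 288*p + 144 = (p - 4)*(p^5 + 6*p^4 - 50*p^2 - 81*p - 36) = (p - 4)*(p + 1)*(p^4 + 5*p^3 - 5*p^2 - 45*p - 36) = (p - 4)*(p + 1)^2*(p^3 + 4*p^2 - 9*p - 36) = (p - 4)*(p + 1)^2*(p + 3)*(p^2 + p - 12) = (p - 4)*(p - 3)*(p + 1)^2*(p + 3)*(p + 4)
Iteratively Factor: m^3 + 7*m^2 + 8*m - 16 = (m + 4)*(m^2 + 3*m - 4) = (m + 4)^2*(m - 1)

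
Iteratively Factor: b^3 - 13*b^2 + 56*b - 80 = (b - 5)*(b^2 - 8*b + 16) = (b - 5)*(b - 4)*(b - 4)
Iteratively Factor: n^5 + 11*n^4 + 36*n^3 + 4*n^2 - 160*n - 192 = (n + 2)*(n^4 + 9*n^3 + 18*n^2 - 32*n - 96) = (n + 2)*(n + 4)*(n^3 + 5*n^2 - 2*n - 24) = (n - 2)*(n + 2)*(n + 4)*(n^2 + 7*n + 12) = (n - 2)*(n + 2)*(n + 4)^2*(n + 3)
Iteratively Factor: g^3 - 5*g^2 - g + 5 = (g + 1)*(g^2 - 6*g + 5) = (g - 5)*(g + 1)*(g - 1)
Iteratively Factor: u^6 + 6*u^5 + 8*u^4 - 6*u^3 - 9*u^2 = (u + 3)*(u^5 + 3*u^4 - u^3 - 3*u^2) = u*(u + 3)*(u^4 + 3*u^3 - u^2 - 3*u) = u*(u + 3)^2*(u^3 - u) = u^2*(u + 3)^2*(u^2 - 1) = u^2*(u + 1)*(u + 3)^2*(u - 1)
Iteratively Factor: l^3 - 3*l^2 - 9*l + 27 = (l + 3)*(l^2 - 6*l + 9) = (l - 3)*(l + 3)*(l - 3)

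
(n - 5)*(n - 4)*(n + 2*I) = n^3 - 9*n^2 + 2*I*n^2 + 20*n - 18*I*n + 40*I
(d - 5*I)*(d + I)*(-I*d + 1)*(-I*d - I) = -d^4 - d^3 + 3*I*d^3 - 9*d^2 + 3*I*d^2 - 9*d - 5*I*d - 5*I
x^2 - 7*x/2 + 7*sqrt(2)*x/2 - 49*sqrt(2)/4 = (x - 7/2)*(x + 7*sqrt(2)/2)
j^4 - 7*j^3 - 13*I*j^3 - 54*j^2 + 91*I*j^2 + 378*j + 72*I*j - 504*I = (j - 7)*(j - 6*I)*(j - 4*I)*(j - 3*I)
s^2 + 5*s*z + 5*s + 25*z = (s + 5)*(s + 5*z)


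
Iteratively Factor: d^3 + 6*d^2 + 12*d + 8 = (d + 2)*(d^2 + 4*d + 4) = (d + 2)^2*(d + 2)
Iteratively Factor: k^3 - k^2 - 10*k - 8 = (k + 1)*(k^2 - 2*k - 8) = (k - 4)*(k + 1)*(k + 2)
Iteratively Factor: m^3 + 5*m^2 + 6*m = (m)*(m^2 + 5*m + 6) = m*(m + 3)*(m + 2)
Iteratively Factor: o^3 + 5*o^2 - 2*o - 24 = (o + 3)*(o^2 + 2*o - 8) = (o + 3)*(o + 4)*(o - 2)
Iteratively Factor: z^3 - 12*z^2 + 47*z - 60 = (z - 5)*(z^2 - 7*z + 12) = (z - 5)*(z - 3)*(z - 4)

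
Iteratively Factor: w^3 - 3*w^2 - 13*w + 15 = (w - 1)*(w^2 - 2*w - 15) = (w - 5)*(w - 1)*(w + 3)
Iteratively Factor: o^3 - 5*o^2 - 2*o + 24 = (o - 4)*(o^2 - o - 6) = (o - 4)*(o - 3)*(o + 2)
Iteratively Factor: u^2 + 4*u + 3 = (u + 3)*(u + 1)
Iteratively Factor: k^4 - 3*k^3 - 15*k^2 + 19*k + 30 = (k - 5)*(k^3 + 2*k^2 - 5*k - 6) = (k - 5)*(k - 2)*(k^2 + 4*k + 3) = (k - 5)*(k - 2)*(k + 1)*(k + 3)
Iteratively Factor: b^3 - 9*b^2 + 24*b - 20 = (b - 2)*(b^2 - 7*b + 10) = (b - 2)^2*(b - 5)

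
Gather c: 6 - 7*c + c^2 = c^2 - 7*c + 6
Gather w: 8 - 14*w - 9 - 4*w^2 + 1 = -4*w^2 - 14*w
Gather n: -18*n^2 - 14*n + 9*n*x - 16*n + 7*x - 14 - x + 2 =-18*n^2 + n*(9*x - 30) + 6*x - 12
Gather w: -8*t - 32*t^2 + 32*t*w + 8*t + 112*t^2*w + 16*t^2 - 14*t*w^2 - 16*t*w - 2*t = -16*t^2 - 14*t*w^2 - 2*t + w*(112*t^2 + 16*t)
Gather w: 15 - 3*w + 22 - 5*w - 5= 32 - 8*w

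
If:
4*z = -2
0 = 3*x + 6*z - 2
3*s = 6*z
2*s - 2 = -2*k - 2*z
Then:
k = 5/2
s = -1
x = 5/3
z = -1/2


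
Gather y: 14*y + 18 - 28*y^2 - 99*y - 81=-28*y^2 - 85*y - 63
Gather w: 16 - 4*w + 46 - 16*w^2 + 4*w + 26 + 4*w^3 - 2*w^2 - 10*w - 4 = 4*w^3 - 18*w^2 - 10*w + 84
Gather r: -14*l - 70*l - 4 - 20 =-84*l - 24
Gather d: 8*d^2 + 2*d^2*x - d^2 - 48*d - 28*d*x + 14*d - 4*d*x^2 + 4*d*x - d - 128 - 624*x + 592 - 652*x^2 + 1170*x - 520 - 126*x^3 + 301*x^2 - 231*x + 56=d^2*(2*x + 7) + d*(-4*x^2 - 24*x - 35) - 126*x^3 - 351*x^2 + 315*x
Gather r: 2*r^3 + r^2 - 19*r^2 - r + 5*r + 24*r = 2*r^3 - 18*r^2 + 28*r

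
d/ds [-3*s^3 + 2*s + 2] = 2 - 9*s^2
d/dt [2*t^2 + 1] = 4*t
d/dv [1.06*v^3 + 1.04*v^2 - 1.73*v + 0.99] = 3.18*v^2 + 2.08*v - 1.73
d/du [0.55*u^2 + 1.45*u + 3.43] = 1.1*u + 1.45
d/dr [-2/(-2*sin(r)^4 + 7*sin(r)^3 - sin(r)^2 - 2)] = 2*(-8*sin(r)^2 + 21*sin(r) - 2)*sin(r)*cos(r)/(2*sin(r)^4 - 7*sin(r)^3 + sin(r)^2 + 2)^2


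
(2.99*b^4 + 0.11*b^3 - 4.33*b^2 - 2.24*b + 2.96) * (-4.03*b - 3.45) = -12.0497*b^5 - 10.7588*b^4 + 17.0704*b^3 + 23.9657*b^2 - 4.2008*b - 10.212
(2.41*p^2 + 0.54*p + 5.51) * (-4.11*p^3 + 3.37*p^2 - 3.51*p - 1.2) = -9.9051*p^5 + 5.9023*p^4 - 29.2854*p^3 + 13.7813*p^2 - 19.9881*p - 6.612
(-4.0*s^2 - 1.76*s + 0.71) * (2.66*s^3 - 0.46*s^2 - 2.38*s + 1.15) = -10.64*s^5 - 2.8416*s^4 + 12.2182*s^3 - 0.7378*s^2 - 3.7138*s + 0.8165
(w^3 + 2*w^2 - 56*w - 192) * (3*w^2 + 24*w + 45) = 3*w^5 + 30*w^4 - 75*w^3 - 1830*w^2 - 7128*w - 8640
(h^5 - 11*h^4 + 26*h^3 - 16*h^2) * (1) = h^5 - 11*h^4 + 26*h^3 - 16*h^2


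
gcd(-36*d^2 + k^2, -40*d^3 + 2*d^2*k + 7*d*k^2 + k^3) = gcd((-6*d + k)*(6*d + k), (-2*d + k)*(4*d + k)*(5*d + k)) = 1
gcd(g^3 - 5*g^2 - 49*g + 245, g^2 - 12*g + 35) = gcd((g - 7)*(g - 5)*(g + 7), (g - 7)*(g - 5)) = g^2 - 12*g + 35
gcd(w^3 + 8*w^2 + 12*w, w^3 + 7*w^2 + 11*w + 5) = 1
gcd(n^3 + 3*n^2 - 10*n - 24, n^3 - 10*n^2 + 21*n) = n - 3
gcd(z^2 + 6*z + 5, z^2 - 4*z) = 1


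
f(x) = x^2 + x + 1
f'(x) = 2*x + 1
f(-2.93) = 6.65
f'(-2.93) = -4.86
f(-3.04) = 7.20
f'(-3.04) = -5.08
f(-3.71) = 11.05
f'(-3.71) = -6.42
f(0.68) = 2.14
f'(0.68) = 2.36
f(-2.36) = 4.21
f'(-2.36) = -3.72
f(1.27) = 3.88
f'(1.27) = 3.54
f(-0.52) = 0.75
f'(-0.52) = -0.04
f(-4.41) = 16.04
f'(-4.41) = -7.82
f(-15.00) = 211.00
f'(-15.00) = -29.00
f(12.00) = 157.00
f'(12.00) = 25.00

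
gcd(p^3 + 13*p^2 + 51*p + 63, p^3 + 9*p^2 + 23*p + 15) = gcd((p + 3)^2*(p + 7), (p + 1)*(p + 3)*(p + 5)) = p + 3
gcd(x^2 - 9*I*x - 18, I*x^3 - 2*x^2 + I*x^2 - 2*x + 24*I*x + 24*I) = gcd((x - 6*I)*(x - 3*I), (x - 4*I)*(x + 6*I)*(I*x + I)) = 1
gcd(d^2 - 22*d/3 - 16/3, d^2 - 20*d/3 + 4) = 1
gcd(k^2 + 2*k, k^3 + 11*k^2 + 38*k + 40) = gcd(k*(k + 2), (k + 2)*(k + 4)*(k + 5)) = k + 2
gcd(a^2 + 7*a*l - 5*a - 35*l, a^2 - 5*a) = a - 5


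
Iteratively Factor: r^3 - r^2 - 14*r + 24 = (r + 4)*(r^2 - 5*r + 6) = (r - 3)*(r + 4)*(r - 2)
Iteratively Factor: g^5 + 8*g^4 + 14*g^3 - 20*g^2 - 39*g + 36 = (g + 3)*(g^4 + 5*g^3 - g^2 - 17*g + 12) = (g - 1)*(g + 3)*(g^3 + 6*g^2 + 5*g - 12) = (g - 1)^2*(g + 3)*(g^2 + 7*g + 12) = (g - 1)^2*(g + 3)^2*(g + 4)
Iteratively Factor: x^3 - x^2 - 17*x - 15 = (x + 3)*(x^2 - 4*x - 5) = (x - 5)*(x + 3)*(x + 1)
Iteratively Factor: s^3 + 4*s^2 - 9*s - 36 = (s + 3)*(s^2 + s - 12) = (s + 3)*(s + 4)*(s - 3)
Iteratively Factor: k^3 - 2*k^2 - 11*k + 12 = (k - 4)*(k^2 + 2*k - 3) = (k - 4)*(k + 3)*(k - 1)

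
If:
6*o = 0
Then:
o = 0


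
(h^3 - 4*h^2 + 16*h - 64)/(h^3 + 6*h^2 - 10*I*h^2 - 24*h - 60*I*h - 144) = (h^2 + 4*h*(-1 + I) - 16*I)/(h^2 + 6*h*(1 - I) - 36*I)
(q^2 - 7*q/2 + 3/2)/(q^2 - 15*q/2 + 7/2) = (q - 3)/(q - 7)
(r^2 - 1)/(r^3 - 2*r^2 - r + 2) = 1/(r - 2)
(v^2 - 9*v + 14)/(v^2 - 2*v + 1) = (v^2 - 9*v + 14)/(v^2 - 2*v + 1)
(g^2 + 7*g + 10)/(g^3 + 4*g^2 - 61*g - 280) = (g + 2)/(g^2 - g - 56)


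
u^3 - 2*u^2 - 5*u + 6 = (u - 3)*(u - 1)*(u + 2)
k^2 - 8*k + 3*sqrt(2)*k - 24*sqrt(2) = (k - 8)*(k + 3*sqrt(2))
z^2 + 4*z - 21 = (z - 3)*(z + 7)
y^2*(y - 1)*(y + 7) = y^4 + 6*y^3 - 7*y^2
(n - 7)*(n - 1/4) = n^2 - 29*n/4 + 7/4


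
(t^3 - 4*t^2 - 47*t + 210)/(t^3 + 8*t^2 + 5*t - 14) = (t^2 - 11*t + 30)/(t^2 + t - 2)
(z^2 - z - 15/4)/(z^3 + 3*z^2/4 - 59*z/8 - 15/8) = 2*(2*z + 3)/(4*z^2 + 13*z + 3)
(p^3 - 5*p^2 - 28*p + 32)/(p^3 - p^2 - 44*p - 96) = (p - 1)/(p + 3)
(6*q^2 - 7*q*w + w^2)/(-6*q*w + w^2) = (-q + w)/w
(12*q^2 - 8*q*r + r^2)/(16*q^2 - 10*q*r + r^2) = (6*q - r)/(8*q - r)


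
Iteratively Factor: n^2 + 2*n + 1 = (n + 1)*(n + 1)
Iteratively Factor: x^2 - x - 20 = (x + 4)*(x - 5)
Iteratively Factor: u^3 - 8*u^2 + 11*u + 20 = (u - 5)*(u^2 - 3*u - 4) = (u - 5)*(u - 4)*(u + 1)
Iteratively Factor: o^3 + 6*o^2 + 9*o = (o + 3)*(o^2 + 3*o) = (o + 3)^2*(o)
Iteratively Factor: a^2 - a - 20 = (a + 4)*(a - 5)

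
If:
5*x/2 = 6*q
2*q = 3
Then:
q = 3/2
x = 18/5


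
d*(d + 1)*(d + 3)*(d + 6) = d^4 + 10*d^3 + 27*d^2 + 18*d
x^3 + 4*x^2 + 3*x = x*(x + 1)*(x + 3)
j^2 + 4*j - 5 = (j - 1)*(j + 5)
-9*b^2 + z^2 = (-3*b + z)*(3*b + z)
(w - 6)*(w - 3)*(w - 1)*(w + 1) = w^4 - 9*w^3 + 17*w^2 + 9*w - 18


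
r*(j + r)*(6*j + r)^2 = 36*j^3*r + 48*j^2*r^2 + 13*j*r^3 + r^4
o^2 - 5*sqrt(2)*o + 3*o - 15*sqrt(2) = (o + 3)*(o - 5*sqrt(2))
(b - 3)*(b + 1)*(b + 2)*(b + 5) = b^4 + 5*b^3 - 7*b^2 - 41*b - 30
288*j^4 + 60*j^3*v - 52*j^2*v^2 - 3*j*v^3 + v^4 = (-8*j + v)*(-3*j + v)*(2*j + v)*(6*j + v)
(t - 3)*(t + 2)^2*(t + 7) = t^4 + 8*t^3 - t^2 - 68*t - 84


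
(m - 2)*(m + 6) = m^2 + 4*m - 12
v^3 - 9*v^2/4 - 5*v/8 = v*(v - 5/2)*(v + 1/4)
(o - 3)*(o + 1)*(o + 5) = o^3 + 3*o^2 - 13*o - 15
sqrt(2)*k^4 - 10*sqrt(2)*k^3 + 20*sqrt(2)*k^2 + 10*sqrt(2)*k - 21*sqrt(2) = (k - 7)*(k - 3)*(k - 1)*(sqrt(2)*k + sqrt(2))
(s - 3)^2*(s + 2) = s^3 - 4*s^2 - 3*s + 18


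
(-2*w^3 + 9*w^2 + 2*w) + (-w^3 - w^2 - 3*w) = -3*w^3 + 8*w^2 - w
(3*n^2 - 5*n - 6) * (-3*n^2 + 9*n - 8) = -9*n^4 + 42*n^3 - 51*n^2 - 14*n + 48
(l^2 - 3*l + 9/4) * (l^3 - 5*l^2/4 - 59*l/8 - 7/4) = l^5 - 17*l^4/4 - 11*l^3/8 + 281*l^2/16 - 363*l/32 - 63/16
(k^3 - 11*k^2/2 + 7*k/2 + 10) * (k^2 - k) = k^5 - 13*k^4/2 + 9*k^3 + 13*k^2/2 - 10*k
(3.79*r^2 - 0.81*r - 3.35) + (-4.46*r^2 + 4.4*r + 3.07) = -0.67*r^2 + 3.59*r - 0.28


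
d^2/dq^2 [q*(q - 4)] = 2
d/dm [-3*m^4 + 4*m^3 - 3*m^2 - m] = -12*m^3 + 12*m^2 - 6*m - 1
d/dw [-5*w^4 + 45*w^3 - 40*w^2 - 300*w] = -20*w^3 + 135*w^2 - 80*w - 300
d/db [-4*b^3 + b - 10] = 1 - 12*b^2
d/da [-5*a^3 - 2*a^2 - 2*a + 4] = -15*a^2 - 4*a - 2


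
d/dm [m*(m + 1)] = 2*m + 1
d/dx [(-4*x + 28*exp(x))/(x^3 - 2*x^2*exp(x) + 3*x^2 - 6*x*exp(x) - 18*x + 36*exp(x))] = 4*(-(x - 7*exp(x))*(2*x^2*exp(x) - 3*x^2 + 10*x*exp(x) - 6*x - 30*exp(x) + 18) + (7*exp(x) - 1)*(x^3 - 2*x^2*exp(x) + 3*x^2 - 6*x*exp(x) - 18*x + 36*exp(x)))/(x^3 - 2*x^2*exp(x) + 3*x^2 - 6*x*exp(x) - 18*x + 36*exp(x))^2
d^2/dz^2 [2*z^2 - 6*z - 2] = 4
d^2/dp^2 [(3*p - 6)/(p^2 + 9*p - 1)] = 6*((p - 2)*(2*p + 9)^2 - (3*p + 7)*(p^2 + 9*p - 1))/(p^2 + 9*p - 1)^3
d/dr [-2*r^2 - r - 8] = -4*r - 1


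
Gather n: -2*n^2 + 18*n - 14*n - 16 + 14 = -2*n^2 + 4*n - 2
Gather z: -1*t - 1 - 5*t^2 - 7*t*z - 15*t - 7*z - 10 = -5*t^2 - 16*t + z*(-7*t - 7) - 11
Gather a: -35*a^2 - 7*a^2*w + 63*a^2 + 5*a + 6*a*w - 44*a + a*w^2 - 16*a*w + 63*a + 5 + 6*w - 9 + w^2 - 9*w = a^2*(28 - 7*w) + a*(w^2 - 10*w + 24) + w^2 - 3*w - 4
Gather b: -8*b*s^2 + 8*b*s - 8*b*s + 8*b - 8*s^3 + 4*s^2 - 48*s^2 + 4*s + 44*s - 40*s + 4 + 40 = b*(8 - 8*s^2) - 8*s^3 - 44*s^2 + 8*s + 44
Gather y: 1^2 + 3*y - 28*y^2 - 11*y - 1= -28*y^2 - 8*y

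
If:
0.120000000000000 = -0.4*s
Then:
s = -0.30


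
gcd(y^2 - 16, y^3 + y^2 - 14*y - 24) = y - 4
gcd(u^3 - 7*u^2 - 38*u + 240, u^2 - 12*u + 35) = u - 5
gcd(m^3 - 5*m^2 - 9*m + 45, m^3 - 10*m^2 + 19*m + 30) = m - 5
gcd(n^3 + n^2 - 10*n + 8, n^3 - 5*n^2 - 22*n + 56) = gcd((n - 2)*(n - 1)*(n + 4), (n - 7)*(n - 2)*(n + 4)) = n^2 + 2*n - 8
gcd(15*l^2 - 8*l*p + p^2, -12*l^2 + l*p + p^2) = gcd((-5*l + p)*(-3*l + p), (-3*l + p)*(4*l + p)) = -3*l + p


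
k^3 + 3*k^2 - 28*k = k*(k - 4)*(k + 7)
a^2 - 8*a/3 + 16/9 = (a - 4/3)^2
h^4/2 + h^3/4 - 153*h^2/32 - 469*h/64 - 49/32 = (h/2 + 1)*(h - 7/2)*(h + 1/4)*(h + 7/4)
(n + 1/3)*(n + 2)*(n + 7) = n^3 + 28*n^2/3 + 17*n + 14/3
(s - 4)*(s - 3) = s^2 - 7*s + 12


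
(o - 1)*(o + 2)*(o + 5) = o^3 + 6*o^2 + 3*o - 10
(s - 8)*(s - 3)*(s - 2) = s^3 - 13*s^2 + 46*s - 48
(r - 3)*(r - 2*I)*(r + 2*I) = r^3 - 3*r^2 + 4*r - 12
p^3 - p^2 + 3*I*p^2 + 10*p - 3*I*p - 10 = (p - 1)*(p - 2*I)*(p + 5*I)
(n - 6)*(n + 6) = n^2 - 36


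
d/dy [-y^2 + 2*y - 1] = 2 - 2*y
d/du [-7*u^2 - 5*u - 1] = -14*u - 5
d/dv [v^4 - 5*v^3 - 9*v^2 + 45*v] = 4*v^3 - 15*v^2 - 18*v + 45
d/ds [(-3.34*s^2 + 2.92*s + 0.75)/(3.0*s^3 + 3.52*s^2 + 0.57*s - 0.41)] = (10.02*s^4 - 17.52*s^3 - 18.9322*s^2 - 2.5412*s - 1.6247)/(9.0*s^6 + 21.12*s^5 + 15.8104*s^4 + 1.5528*s^3 - 2.5615*s^2 - 0.4674*s + 0.1681)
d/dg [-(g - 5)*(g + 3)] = 2 - 2*g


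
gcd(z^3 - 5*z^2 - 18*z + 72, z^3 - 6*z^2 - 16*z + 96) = z^2 - 2*z - 24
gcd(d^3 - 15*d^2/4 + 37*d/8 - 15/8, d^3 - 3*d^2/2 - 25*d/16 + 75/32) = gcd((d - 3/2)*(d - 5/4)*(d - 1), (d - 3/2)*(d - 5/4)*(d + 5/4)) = d^2 - 11*d/4 + 15/8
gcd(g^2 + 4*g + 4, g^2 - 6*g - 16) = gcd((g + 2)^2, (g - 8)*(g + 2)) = g + 2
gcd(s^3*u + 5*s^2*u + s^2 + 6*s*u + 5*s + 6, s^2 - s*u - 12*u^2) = 1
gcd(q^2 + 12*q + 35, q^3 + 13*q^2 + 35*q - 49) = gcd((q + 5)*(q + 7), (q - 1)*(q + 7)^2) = q + 7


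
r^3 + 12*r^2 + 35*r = r*(r + 5)*(r + 7)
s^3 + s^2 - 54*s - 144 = (s - 8)*(s + 3)*(s + 6)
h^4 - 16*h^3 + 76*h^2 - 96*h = h*(h - 8)*(h - 6)*(h - 2)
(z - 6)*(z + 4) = z^2 - 2*z - 24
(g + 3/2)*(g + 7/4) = g^2 + 13*g/4 + 21/8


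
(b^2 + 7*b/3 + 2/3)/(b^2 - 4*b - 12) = (b + 1/3)/(b - 6)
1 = 1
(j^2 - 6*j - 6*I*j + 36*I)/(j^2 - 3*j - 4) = (-j^2 + 6*j + 6*I*j - 36*I)/(-j^2 + 3*j + 4)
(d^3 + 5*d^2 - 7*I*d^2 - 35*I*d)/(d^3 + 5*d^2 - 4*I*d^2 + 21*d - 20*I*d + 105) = d/(d + 3*I)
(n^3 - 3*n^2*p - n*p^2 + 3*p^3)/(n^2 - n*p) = n - 2*p - 3*p^2/n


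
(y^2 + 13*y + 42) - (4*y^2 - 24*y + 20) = -3*y^2 + 37*y + 22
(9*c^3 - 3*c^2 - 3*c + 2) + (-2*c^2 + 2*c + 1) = 9*c^3 - 5*c^2 - c + 3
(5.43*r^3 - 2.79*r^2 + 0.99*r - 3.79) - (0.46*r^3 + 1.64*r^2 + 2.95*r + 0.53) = 4.97*r^3 - 4.43*r^2 - 1.96*r - 4.32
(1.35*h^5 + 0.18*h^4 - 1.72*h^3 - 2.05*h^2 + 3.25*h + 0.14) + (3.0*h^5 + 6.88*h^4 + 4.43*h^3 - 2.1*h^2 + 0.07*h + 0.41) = 4.35*h^5 + 7.06*h^4 + 2.71*h^3 - 4.15*h^2 + 3.32*h + 0.55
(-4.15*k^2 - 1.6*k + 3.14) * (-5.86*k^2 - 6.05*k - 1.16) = 24.319*k^4 + 34.4835*k^3 - 3.9064*k^2 - 17.141*k - 3.6424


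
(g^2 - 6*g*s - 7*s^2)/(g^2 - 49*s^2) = (g + s)/(g + 7*s)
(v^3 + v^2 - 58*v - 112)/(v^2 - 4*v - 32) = (v^2 + 9*v + 14)/(v + 4)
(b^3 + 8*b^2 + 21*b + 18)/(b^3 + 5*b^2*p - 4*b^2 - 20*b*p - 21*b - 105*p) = (b^2 + 5*b + 6)/(b^2 + 5*b*p - 7*b - 35*p)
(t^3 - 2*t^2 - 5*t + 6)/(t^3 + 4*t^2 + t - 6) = (t - 3)/(t + 3)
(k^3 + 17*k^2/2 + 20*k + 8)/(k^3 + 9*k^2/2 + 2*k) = (k + 4)/k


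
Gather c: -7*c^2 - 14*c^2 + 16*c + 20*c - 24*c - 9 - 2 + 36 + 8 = -21*c^2 + 12*c + 33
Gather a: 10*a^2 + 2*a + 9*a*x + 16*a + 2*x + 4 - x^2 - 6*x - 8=10*a^2 + a*(9*x + 18) - x^2 - 4*x - 4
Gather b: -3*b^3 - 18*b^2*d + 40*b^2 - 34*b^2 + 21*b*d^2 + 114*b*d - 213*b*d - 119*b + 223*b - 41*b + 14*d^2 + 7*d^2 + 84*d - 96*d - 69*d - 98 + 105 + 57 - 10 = -3*b^3 + b^2*(6 - 18*d) + b*(21*d^2 - 99*d + 63) + 21*d^2 - 81*d + 54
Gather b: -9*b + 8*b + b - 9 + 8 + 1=0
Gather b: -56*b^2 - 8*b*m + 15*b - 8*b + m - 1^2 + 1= -56*b^2 + b*(7 - 8*m) + m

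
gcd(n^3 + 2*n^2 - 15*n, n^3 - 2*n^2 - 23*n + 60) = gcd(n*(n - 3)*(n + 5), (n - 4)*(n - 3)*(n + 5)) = n^2 + 2*n - 15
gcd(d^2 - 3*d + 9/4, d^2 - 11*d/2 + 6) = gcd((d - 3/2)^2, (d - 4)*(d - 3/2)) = d - 3/2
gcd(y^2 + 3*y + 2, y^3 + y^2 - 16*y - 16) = y + 1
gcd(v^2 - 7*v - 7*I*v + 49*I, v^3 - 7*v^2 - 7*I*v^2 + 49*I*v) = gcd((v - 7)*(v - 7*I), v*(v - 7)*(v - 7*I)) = v^2 + v*(-7 - 7*I) + 49*I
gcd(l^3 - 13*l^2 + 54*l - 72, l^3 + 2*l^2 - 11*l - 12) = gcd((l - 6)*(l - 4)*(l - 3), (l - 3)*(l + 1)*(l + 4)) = l - 3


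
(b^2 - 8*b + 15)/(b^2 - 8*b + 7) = (b^2 - 8*b + 15)/(b^2 - 8*b + 7)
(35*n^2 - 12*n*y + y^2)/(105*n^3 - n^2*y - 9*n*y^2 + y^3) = 1/(3*n + y)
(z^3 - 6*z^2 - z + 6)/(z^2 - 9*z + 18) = (z^2 - 1)/(z - 3)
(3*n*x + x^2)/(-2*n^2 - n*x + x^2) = x*(3*n + x)/(-2*n^2 - n*x + x^2)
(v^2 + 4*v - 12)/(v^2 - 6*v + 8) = (v + 6)/(v - 4)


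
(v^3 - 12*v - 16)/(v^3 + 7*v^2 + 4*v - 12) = (v^2 - 2*v - 8)/(v^2 + 5*v - 6)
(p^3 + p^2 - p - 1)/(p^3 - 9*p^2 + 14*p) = (p^3 + p^2 - p - 1)/(p*(p^2 - 9*p + 14))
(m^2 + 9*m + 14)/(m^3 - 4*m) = (m + 7)/(m*(m - 2))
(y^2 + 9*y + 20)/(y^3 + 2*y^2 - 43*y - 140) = 1/(y - 7)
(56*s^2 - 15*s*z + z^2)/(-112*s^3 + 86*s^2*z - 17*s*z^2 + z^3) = 1/(-2*s + z)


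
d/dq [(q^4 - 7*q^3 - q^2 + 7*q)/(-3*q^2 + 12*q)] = (-2*q^3 + 19*q^2 - 56*q + 3)/(3*(q^2 - 8*q + 16))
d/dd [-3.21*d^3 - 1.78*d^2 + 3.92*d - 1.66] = -9.63*d^2 - 3.56*d + 3.92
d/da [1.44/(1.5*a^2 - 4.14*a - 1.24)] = (5.9616 - 4.32*a)/(-1.5*a^2 + 4.14*a + 1.24)^2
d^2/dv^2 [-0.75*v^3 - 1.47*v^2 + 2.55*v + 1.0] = -4.5*v - 2.94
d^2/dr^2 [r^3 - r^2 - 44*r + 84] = 6*r - 2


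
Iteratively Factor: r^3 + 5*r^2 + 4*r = (r)*(r^2 + 5*r + 4) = r*(r + 1)*(r + 4)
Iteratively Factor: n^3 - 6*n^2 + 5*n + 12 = (n - 4)*(n^2 - 2*n - 3) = (n - 4)*(n + 1)*(n - 3)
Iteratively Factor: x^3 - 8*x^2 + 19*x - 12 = (x - 3)*(x^2 - 5*x + 4) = (x - 4)*(x - 3)*(x - 1)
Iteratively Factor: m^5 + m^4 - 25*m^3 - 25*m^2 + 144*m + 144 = (m + 1)*(m^4 - 25*m^2 + 144) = (m - 3)*(m + 1)*(m^3 + 3*m^2 - 16*m - 48) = (m - 3)*(m + 1)*(m + 3)*(m^2 - 16) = (m - 4)*(m - 3)*(m + 1)*(m + 3)*(m + 4)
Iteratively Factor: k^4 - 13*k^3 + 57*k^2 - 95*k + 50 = (k - 5)*(k^3 - 8*k^2 + 17*k - 10) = (k - 5)*(k - 1)*(k^2 - 7*k + 10) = (k - 5)*(k - 2)*(k - 1)*(k - 5)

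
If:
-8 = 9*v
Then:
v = -8/9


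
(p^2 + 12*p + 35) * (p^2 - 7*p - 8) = p^4 + 5*p^3 - 57*p^2 - 341*p - 280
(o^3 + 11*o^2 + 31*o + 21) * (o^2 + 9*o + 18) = o^5 + 20*o^4 + 148*o^3 + 498*o^2 + 747*o + 378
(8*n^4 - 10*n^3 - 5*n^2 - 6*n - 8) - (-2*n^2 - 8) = 8*n^4 - 10*n^3 - 3*n^2 - 6*n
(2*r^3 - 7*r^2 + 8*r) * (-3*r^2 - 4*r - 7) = -6*r^5 + 13*r^4 - 10*r^3 + 17*r^2 - 56*r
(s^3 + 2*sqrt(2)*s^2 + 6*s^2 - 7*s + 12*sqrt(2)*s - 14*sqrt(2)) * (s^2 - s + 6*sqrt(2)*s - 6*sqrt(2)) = s^5 + 5*s^4 + 8*sqrt(2)*s^4 + 11*s^3 + 40*sqrt(2)*s^3 - 104*sqrt(2)*s^2 + 127*s^2 - 312*s + 56*sqrt(2)*s + 168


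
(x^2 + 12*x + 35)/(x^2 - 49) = (x + 5)/(x - 7)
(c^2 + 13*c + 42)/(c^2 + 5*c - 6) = (c + 7)/(c - 1)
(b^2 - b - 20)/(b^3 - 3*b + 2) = (b^2 - b - 20)/(b^3 - 3*b + 2)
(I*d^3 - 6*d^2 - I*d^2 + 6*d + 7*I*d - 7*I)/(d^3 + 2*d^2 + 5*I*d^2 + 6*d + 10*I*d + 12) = (I*d^2 + d*(-7 - I) + 7)/(d^2 + d*(2 + 6*I) + 12*I)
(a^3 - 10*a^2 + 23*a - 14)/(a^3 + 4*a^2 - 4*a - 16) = (a^2 - 8*a + 7)/(a^2 + 6*a + 8)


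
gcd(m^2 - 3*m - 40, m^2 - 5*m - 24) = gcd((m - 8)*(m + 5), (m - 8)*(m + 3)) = m - 8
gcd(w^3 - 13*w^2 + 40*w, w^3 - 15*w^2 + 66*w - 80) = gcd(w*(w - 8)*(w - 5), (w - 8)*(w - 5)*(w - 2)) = w^2 - 13*w + 40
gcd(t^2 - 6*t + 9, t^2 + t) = 1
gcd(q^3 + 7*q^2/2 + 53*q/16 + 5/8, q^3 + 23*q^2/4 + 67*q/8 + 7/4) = q^2 + 9*q/4 + 1/2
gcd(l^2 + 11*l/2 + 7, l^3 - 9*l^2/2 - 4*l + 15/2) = 1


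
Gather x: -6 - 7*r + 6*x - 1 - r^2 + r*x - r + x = -r^2 - 8*r + x*(r + 7) - 7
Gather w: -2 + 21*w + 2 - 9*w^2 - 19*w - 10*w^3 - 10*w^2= -10*w^3 - 19*w^2 + 2*w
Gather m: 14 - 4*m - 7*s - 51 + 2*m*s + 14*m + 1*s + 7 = m*(2*s + 10) - 6*s - 30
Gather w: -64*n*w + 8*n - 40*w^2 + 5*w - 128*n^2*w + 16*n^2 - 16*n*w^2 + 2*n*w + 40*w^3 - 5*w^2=16*n^2 + 8*n + 40*w^3 + w^2*(-16*n - 45) + w*(-128*n^2 - 62*n + 5)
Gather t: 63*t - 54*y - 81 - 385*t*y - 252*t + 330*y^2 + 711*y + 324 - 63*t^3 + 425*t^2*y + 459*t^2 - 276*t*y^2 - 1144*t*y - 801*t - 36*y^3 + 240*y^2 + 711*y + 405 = -63*t^3 + t^2*(425*y + 459) + t*(-276*y^2 - 1529*y - 990) - 36*y^3 + 570*y^2 + 1368*y + 648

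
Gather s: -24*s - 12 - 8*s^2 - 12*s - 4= -8*s^2 - 36*s - 16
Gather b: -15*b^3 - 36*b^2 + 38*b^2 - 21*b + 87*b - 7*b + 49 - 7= -15*b^3 + 2*b^2 + 59*b + 42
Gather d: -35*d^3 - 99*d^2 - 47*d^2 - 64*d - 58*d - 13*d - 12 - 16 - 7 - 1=-35*d^3 - 146*d^2 - 135*d - 36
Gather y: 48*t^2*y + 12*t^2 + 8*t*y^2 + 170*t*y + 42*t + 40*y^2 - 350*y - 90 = 12*t^2 + 42*t + y^2*(8*t + 40) + y*(48*t^2 + 170*t - 350) - 90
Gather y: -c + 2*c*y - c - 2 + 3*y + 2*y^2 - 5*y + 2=-2*c + 2*y^2 + y*(2*c - 2)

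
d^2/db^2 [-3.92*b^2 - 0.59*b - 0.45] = -7.84000000000000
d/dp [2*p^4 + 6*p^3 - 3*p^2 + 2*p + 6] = 8*p^3 + 18*p^2 - 6*p + 2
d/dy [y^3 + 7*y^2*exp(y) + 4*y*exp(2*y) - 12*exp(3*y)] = 7*y^2*exp(y) + 3*y^2 + 8*y*exp(2*y) + 14*y*exp(y) - 36*exp(3*y) + 4*exp(2*y)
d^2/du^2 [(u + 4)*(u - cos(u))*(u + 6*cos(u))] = -5*u^2*cos(u) - 20*sqrt(2)*u*sin(u + pi/4) + 12*u*cos(2*u) + 6*u - 40*sin(u) + 12*sin(2*u) + 10*cos(u) + 48*cos(2*u) + 8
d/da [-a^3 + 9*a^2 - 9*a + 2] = -3*a^2 + 18*a - 9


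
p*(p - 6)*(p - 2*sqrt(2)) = p^3 - 6*p^2 - 2*sqrt(2)*p^2 + 12*sqrt(2)*p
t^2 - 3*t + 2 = (t - 2)*(t - 1)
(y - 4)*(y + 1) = y^2 - 3*y - 4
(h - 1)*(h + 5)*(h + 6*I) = h^3 + 4*h^2 + 6*I*h^2 - 5*h + 24*I*h - 30*I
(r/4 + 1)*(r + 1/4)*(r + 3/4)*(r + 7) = r^4/4 + 3*r^3 + 627*r^2/64 + 481*r/64 + 21/16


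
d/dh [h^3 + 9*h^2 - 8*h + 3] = 3*h^2 + 18*h - 8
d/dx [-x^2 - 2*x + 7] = -2*x - 2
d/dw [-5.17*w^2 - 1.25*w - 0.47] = -10.34*w - 1.25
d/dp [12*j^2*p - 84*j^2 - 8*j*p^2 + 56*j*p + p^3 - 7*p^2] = 12*j^2 - 16*j*p + 56*j + 3*p^2 - 14*p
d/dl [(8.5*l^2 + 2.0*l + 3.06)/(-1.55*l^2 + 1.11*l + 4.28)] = (12.535*l^2 + 82.246*l + 5.1634)/(2.4025*l^4 - 3.441*l^3 - 12.0359*l^2 + 9.5016*l + 18.3184)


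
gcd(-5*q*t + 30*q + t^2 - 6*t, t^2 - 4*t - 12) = t - 6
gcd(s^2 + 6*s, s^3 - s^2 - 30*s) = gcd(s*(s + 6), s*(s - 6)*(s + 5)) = s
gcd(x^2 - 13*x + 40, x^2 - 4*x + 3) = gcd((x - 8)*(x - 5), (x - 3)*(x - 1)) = 1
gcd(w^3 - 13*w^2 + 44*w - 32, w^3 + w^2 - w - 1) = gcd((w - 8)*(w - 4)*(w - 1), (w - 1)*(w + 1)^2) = w - 1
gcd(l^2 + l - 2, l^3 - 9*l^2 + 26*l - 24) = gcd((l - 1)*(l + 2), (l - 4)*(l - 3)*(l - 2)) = 1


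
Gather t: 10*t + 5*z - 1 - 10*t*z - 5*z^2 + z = t*(10 - 10*z) - 5*z^2 + 6*z - 1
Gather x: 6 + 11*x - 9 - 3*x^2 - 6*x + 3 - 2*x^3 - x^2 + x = -2*x^3 - 4*x^2 + 6*x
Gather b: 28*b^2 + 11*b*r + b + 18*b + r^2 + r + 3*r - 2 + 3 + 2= 28*b^2 + b*(11*r + 19) + r^2 + 4*r + 3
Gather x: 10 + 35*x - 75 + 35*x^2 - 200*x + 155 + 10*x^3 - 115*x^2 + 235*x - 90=10*x^3 - 80*x^2 + 70*x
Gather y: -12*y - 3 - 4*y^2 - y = -4*y^2 - 13*y - 3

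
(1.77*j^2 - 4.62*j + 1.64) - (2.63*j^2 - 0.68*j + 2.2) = -0.86*j^2 - 3.94*j - 0.56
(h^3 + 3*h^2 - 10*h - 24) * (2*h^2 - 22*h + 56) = 2*h^5 - 16*h^4 - 30*h^3 + 340*h^2 - 32*h - 1344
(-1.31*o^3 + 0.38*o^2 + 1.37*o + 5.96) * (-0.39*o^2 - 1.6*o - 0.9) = 0.5109*o^5 + 1.9478*o^4 + 0.0366999999999998*o^3 - 4.8584*o^2 - 10.769*o - 5.364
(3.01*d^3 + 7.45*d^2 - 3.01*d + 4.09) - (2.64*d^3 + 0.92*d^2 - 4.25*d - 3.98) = 0.37*d^3 + 6.53*d^2 + 1.24*d + 8.07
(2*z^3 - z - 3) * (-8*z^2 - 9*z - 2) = -16*z^5 - 18*z^4 + 4*z^3 + 33*z^2 + 29*z + 6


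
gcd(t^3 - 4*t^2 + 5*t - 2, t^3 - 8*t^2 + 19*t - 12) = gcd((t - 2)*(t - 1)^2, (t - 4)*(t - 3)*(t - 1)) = t - 1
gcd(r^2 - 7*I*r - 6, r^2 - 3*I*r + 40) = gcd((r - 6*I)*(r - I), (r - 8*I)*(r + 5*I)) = 1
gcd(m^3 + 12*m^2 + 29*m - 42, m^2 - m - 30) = 1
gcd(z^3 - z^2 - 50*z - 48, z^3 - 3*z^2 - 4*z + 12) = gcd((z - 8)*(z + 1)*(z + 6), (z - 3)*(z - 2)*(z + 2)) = 1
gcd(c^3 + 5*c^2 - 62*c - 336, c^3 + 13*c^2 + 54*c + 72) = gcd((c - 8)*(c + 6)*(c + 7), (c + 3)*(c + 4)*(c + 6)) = c + 6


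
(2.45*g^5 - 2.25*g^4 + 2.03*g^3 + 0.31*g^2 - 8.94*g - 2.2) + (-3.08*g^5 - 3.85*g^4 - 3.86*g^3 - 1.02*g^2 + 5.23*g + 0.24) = -0.63*g^5 - 6.1*g^4 - 1.83*g^3 - 0.71*g^2 - 3.71*g - 1.96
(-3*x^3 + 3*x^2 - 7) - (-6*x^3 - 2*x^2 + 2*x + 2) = 3*x^3 + 5*x^2 - 2*x - 9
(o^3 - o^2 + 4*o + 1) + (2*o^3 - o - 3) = 3*o^3 - o^2 + 3*o - 2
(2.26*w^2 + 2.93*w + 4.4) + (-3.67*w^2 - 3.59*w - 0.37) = -1.41*w^2 - 0.66*w + 4.03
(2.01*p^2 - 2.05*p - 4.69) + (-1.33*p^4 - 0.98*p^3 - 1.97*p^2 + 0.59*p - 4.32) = -1.33*p^4 - 0.98*p^3 + 0.0399999999999998*p^2 - 1.46*p - 9.01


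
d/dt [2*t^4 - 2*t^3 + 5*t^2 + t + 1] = 8*t^3 - 6*t^2 + 10*t + 1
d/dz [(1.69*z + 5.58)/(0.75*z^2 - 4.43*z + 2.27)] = (-1.2675*z^2 - 8.37*z + 28.5557)/(0.5625*z^4 - 6.645*z^3 + 23.0299*z^2 - 20.1122*z + 5.1529)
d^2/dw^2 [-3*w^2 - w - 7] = -6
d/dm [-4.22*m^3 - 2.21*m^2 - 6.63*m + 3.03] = -12.66*m^2 - 4.42*m - 6.63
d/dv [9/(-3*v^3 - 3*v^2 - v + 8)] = 9*(9*v^2 + 6*v + 1)/(3*v^3 + 3*v^2 + v - 8)^2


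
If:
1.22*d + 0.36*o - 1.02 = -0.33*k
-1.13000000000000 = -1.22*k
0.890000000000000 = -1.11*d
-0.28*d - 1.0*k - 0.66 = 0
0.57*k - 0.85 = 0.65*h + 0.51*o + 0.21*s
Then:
No Solution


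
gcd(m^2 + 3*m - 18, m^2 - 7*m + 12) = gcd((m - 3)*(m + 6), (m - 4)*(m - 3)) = m - 3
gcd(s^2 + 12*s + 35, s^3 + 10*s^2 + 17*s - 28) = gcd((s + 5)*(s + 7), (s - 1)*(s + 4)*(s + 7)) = s + 7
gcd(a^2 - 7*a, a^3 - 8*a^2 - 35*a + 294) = a - 7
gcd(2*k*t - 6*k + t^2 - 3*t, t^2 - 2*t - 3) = t - 3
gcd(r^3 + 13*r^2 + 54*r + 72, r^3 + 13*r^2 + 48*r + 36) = r + 6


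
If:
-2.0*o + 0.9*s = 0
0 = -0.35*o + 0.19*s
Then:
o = 0.00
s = 0.00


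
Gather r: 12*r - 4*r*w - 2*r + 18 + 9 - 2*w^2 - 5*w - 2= r*(10 - 4*w) - 2*w^2 - 5*w + 25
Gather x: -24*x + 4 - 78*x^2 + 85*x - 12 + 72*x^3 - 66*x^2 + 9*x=72*x^3 - 144*x^2 + 70*x - 8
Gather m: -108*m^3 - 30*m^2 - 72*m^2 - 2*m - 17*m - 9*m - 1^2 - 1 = -108*m^3 - 102*m^2 - 28*m - 2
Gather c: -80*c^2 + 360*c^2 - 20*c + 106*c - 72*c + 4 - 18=280*c^2 + 14*c - 14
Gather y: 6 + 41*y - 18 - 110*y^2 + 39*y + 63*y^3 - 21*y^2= 63*y^3 - 131*y^2 + 80*y - 12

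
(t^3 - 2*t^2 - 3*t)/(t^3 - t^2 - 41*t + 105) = t*(t + 1)/(t^2 + 2*t - 35)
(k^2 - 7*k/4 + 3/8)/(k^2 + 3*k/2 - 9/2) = (k - 1/4)/(k + 3)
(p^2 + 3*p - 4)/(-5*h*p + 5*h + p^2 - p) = (p + 4)/(-5*h + p)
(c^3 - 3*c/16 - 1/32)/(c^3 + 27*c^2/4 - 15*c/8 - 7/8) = (c + 1/4)/(c + 7)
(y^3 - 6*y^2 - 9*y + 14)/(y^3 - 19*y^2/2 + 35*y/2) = 2*(y^2 + y - 2)/(y*(2*y - 5))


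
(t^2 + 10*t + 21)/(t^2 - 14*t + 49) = (t^2 + 10*t + 21)/(t^2 - 14*t + 49)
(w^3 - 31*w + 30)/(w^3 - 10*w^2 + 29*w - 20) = (w + 6)/(w - 4)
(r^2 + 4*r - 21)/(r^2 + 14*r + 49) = (r - 3)/(r + 7)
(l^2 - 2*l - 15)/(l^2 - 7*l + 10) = (l + 3)/(l - 2)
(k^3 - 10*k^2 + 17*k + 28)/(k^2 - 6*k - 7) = k - 4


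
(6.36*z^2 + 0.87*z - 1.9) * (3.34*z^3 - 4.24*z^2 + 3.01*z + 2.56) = 21.2424*z^5 - 24.0606*z^4 + 9.1088*z^3 + 26.9563*z^2 - 3.4918*z - 4.864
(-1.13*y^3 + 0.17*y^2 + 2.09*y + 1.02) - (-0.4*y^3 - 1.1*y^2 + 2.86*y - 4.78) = -0.73*y^3 + 1.27*y^2 - 0.77*y + 5.8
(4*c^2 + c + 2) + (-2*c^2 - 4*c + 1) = 2*c^2 - 3*c + 3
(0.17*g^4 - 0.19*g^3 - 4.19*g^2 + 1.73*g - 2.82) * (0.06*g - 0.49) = 0.0102*g^5 - 0.0947*g^4 - 0.1583*g^3 + 2.1569*g^2 - 1.0169*g + 1.3818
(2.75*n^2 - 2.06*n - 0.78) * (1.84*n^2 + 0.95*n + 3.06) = 5.06*n^4 - 1.1779*n^3 + 5.0228*n^2 - 7.0446*n - 2.3868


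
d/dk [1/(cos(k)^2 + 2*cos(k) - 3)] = 2*(cos(k) + 1)*sin(k)/(cos(k)^2 + 2*cos(k) - 3)^2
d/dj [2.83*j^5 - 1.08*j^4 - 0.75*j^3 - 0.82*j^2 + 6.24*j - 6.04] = 14.15*j^4 - 4.32*j^3 - 2.25*j^2 - 1.64*j + 6.24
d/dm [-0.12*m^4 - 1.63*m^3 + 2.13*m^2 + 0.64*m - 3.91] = -0.48*m^3 - 4.89*m^2 + 4.26*m + 0.64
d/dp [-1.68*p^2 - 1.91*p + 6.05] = -3.36*p - 1.91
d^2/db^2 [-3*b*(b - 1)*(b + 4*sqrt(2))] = -18*b - 24*sqrt(2) + 6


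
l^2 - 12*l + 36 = (l - 6)^2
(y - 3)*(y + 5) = y^2 + 2*y - 15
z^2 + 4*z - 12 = (z - 2)*(z + 6)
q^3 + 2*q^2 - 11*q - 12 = (q - 3)*(q + 1)*(q + 4)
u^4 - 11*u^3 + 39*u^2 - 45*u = u*(u - 5)*(u - 3)^2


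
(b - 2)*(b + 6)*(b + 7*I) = b^3 + 4*b^2 + 7*I*b^2 - 12*b + 28*I*b - 84*I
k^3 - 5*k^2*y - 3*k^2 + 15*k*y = k*(k - 3)*(k - 5*y)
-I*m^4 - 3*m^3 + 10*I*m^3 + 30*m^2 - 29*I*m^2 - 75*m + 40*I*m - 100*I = (m - 5)^2*(m - 4*I)*(-I*m + 1)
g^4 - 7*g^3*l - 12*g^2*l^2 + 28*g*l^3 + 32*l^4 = (g - 8*l)*(g - 2*l)*(g + l)*(g + 2*l)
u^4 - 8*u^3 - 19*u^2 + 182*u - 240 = (u - 8)*(u - 3)*(u - 2)*(u + 5)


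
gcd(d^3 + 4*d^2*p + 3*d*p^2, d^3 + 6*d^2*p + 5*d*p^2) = d^2 + d*p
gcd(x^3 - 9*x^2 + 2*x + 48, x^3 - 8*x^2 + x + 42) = x^2 - x - 6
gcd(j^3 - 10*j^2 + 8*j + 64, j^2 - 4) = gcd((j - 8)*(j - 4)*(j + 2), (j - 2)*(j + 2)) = j + 2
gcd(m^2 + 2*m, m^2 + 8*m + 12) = m + 2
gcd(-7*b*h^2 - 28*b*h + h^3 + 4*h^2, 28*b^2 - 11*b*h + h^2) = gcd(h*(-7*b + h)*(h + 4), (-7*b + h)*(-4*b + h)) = 7*b - h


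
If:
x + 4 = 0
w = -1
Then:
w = -1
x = -4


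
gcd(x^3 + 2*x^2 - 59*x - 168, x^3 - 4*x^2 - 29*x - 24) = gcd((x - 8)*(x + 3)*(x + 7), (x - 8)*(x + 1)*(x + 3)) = x^2 - 5*x - 24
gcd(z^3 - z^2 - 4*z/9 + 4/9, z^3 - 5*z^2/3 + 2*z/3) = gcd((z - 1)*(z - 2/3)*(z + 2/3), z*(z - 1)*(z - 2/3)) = z^2 - 5*z/3 + 2/3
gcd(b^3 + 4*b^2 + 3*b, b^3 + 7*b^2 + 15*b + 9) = b^2 + 4*b + 3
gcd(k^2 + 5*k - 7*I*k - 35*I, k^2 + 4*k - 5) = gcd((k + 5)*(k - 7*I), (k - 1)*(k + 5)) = k + 5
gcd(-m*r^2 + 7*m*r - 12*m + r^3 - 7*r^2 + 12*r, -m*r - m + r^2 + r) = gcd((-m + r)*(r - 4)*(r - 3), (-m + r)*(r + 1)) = -m + r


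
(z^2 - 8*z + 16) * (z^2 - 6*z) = z^4 - 14*z^3 + 64*z^2 - 96*z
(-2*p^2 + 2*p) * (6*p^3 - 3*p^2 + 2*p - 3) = -12*p^5 + 18*p^4 - 10*p^3 + 10*p^2 - 6*p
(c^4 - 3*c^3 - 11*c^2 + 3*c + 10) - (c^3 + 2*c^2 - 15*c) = c^4 - 4*c^3 - 13*c^2 + 18*c + 10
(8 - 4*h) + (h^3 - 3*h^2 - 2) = h^3 - 3*h^2 - 4*h + 6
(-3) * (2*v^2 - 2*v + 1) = -6*v^2 + 6*v - 3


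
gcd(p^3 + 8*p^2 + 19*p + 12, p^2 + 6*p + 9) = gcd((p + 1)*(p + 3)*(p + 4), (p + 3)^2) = p + 3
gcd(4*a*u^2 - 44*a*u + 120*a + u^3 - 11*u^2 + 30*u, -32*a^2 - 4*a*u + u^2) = 4*a + u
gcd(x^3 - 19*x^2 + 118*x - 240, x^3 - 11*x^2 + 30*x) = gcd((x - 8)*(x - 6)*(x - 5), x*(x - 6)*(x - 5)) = x^2 - 11*x + 30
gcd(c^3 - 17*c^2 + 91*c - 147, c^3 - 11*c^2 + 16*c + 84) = c - 7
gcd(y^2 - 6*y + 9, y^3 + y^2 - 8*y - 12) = y - 3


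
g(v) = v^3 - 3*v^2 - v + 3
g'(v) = 3*v^2 - 6*v - 1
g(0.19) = 2.71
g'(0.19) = -2.03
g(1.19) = -0.75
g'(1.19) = -3.89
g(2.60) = -2.30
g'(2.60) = 3.68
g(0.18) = 2.73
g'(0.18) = -1.98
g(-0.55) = 2.48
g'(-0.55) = 3.21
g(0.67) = 1.28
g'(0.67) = -3.67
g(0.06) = 2.93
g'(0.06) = -1.35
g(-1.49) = -5.48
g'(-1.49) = 14.60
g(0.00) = 3.00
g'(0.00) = -1.00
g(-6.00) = -315.00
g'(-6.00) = 143.00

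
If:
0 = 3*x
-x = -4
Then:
No Solution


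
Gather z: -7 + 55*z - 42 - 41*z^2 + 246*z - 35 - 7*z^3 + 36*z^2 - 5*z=-7*z^3 - 5*z^2 + 296*z - 84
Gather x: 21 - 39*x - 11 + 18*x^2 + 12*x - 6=18*x^2 - 27*x + 4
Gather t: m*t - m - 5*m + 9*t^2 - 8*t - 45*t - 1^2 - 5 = -6*m + 9*t^2 + t*(m - 53) - 6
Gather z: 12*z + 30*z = 42*z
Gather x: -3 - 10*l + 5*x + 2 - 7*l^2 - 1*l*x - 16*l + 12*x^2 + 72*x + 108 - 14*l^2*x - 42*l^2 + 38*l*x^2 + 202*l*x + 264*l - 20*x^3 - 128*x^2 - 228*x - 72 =-49*l^2 + 238*l - 20*x^3 + x^2*(38*l - 116) + x*(-14*l^2 + 201*l - 151) + 35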